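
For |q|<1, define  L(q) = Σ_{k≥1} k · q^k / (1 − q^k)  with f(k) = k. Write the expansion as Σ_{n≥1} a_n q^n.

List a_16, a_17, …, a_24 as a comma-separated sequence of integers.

31, 18, 39, 20, 42, 32, 36, 24, 60

q^16  k|16↦f(k): 1:1 2:2 4:4 8:8 16:16  a_16=31
n=17: 1·17 17·1  f→[1+17]=18
d|18:{1,2,3,6,9,18}  Σf=1+2+3+6+9+18=39
n=19: 19·1 1·19  f→[19+1]=20
[q^20] f(20)=20,f(10)=10,f(5)=5,f(4)=4,f(2)=2,f(1)=1 ⇒ 42
d|21:{1,3,7,21}  Σf=1+3+7+21=32
n=22: 1·22 2·11 11·2 22·1  f→[1+2+11+22]=36
[q^23] f(23)=23,f(1)=1 ⇒ 24
n=24: 1·24 2·12 3·8 4·6 6·4 8·3 12·2 24·1  f→[1+2+3+4+6+8+12+24]=60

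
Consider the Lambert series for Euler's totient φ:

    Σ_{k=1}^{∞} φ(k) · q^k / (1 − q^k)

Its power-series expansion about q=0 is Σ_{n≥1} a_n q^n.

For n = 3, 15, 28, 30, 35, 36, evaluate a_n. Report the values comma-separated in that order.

q^3  k|3↦φ(k): 3:2 1:1  a_3=3
d|15:{15,5,3,1}  Σφ=8+4+2+1=15
n=28: 1·28 2·14 4·7 7·4 14·2 28·1  φ→[1+1+2+6+6+12]=28
d|30:{30,15,10,6,5,3,2,1}  Σφ=8+8+4+2+4+2+1+1=30
[q^35] φ(1)=1,φ(5)=4,φ(7)=6,φ(35)=24 ⇒ 35
q^36  k|36↦φ(k): 36:12 18:6 12:4 9:6 6:2 4:2 3:2 2:1 1:1  a_36=36

3, 15, 28, 30, 35, 36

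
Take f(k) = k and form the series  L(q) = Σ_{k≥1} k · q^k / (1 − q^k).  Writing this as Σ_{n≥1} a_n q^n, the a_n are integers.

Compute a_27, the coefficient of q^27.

a_27 = 40

d|27:{27,9,3,1}  Σf=27+9+3+1=40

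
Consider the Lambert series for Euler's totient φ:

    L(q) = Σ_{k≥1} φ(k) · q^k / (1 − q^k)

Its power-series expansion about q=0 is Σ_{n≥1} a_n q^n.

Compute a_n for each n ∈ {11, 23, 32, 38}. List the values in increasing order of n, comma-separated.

q^11  k|11↦φ(k): 1:1 11:10  a_11=11
d|23:{23,1}  Σφ=22+1=23
n=32: 32·1 16·2 8·4 4·8 2·16 1·32  φ→[16+8+4+2+1+1]=32
n=38: 38·1 19·2 2·19 1·38  φ→[18+18+1+1]=38

11, 23, 32, 38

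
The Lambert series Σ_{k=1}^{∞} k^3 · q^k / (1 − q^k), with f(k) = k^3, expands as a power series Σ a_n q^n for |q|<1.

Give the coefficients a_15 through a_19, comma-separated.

3528, 4681, 4914, 6813, 6860

d|15:{1,3,5,15}  Σf=1+27+125+3375=3528
[q^16] f(1)=1,f(2)=8,f(4)=64,f(8)=512,f(16)=4096 ⇒ 4681
[q^17] f(17)=4913,f(1)=1 ⇒ 4914
[q^18] f(1)=1,f(2)=8,f(3)=27,f(6)=216,f(9)=729,f(18)=5832 ⇒ 6813
n=19: 1·19 19·1  f→[1+6859]=6860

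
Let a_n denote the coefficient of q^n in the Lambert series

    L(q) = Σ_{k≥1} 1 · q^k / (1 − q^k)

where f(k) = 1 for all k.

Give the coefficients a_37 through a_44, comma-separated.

[q^37] f(1)=1,f(37)=1 ⇒ 2
n=38: 38·1 19·2 2·19 1·38  f→[1+1+1+1]=4
d|39:{1,3,13,39}  Σf=1+1+1+1=4
q^40  k|40↦f(k): 40:1 20:1 10:1 8:1 5:1 4:1 2:1 1:1  a_40=8
[q^41] f(1)=1,f(41)=1 ⇒ 2
d|42:{42,21,14,7,6,3,2,1}  Σf=1+1+1+1+1+1+1+1=8
[q^43] f(43)=1,f(1)=1 ⇒ 2
q^44  k|44↦f(k): 1:1 2:1 4:1 11:1 22:1 44:1  a_44=6

2, 4, 4, 8, 2, 8, 2, 6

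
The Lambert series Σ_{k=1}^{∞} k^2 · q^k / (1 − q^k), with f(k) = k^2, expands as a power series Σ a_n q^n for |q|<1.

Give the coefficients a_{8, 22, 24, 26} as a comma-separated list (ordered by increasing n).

85, 610, 850, 850

q^8  k|8↦f(k): 8:64 4:16 2:4 1:1  a_8=85
[q^22] f(1)=1,f(2)=4,f(11)=121,f(22)=484 ⇒ 610
q^24  k|24↦f(k): 1:1 2:4 3:9 4:16 6:36 8:64 12:144 24:576  a_24=850
d|26:{1,2,13,26}  Σf=1+4+169+676=850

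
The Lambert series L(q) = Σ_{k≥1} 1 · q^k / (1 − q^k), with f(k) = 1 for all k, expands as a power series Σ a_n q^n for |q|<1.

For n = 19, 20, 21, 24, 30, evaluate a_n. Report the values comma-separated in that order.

n=19: 19·1 1·19  f→[1+1]=2
q^20  k|20↦f(k): 20:1 10:1 5:1 4:1 2:1 1:1  a_20=6
[q^21] f(21)=1,f(7)=1,f(3)=1,f(1)=1 ⇒ 4
n=24: 1·24 2·12 3·8 4·6 6·4 8·3 12·2 24·1  f→[1+1+1+1+1+1+1+1]=8
d|30:{30,15,10,6,5,3,2,1}  Σf=1+1+1+1+1+1+1+1=8

2, 6, 4, 8, 8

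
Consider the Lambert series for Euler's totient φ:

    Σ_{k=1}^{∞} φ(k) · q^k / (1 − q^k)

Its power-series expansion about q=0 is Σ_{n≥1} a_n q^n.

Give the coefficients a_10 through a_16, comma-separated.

q^10  k|10↦φ(k): 10:4 5:4 2:1 1:1  a_10=10
n=11: 11·1 1·11  φ→[10+1]=11
[q^12] φ(1)=1,φ(2)=1,φ(3)=2,φ(4)=2,φ(6)=2,φ(12)=4 ⇒ 12
q^13  k|13↦φ(k): 1:1 13:12  a_13=13
[q^14] φ(14)=6,φ(7)=6,φ(2)=1,φ(1)=1 ⇒ 14
[q^15] φ(15)=8,φ(5)=4,φ(3)=2,φ(1)=1 ⇒ 15
d|16:{16,8,4,2,1}  Σφ=8+4+2+1+1=16

10, 11, 12, 13, 14, 15, 16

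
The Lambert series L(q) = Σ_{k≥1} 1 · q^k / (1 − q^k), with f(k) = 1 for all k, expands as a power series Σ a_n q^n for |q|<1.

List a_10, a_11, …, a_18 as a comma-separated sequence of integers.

4, 2, 6, 2, 4, 4, 5, 2, 6

[q^10] f(1)=1,f(2)=1,f(5)=1,f(10)=1 ⇒ 4
[q^11] f(11)=1,f(1)=1 ⇒ 2
n=12: 1·12 2·6 3·4 4·3 6·2 12·1  f→[1+1+1+1+1+1]=6
[q^13] f(1)=1,f(13)=1 ⇒ 2
[q^14] f(14)=1,f(7)=1,f(2)=1,f(1)=1 ⇒ 4
d|15:{1,3,5,15}  Σf=1+1+1+1=4
n=16: 16·1 8·2 4·4 2·8 1·16  f→[1+1+1+1+1]=5
d|17:{17,1}  Σf=1+1=2
[q^18] f(18)=1,f(9)=1,f(6)=1,f(3)=1,f(2)=1,f(1)=1 ⇒ 6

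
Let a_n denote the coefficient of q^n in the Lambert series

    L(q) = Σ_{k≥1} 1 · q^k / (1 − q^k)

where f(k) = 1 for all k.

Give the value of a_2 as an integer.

d|2:{2,1}  Σf=1+1=2

a_2 = 2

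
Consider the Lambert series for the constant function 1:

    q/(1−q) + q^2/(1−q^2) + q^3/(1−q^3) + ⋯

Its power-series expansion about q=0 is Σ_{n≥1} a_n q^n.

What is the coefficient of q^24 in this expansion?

d|24:{1,2,3,4,6,8,12,24}  Σf=1+1+1+1+1+1+1+1=8

a_24 = 8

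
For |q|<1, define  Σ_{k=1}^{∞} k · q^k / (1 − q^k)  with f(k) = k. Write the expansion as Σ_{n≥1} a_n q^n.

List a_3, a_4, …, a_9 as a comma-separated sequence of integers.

4, 7, 6, 12, 8, 15, 13

d|3:{3,1}  Σf=3+1=4
[q^4] f(4)=4,f(2)=2,f(1)=1 ⇒ 7
[q^5] f(1)=1,f(5)=5 ⇒ 6
q^6  k|6↦f(k): 1:1 2:2 3:3 6:6  a_6=12
[q^7] f(1)=1,f(7)=7 ⇒ 8
[q^8] f(8)=8,f(4)=4,f(2)=2,f(1)=1 ⇒ 15
[q^9] f(1)=1,f(3)=3,f(9)=9 ⇒ 13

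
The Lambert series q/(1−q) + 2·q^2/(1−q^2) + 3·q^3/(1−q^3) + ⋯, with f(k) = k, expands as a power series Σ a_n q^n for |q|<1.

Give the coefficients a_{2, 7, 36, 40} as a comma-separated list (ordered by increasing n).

[q^2] f(2)=2,f(1)=1 ⇒ 3
n=7: 1·7 7·1  f→[1+7]=8
d|36:{1,2,3,4,6,9,12,18,36}  Σf=1+2+3+4+6+9+12+18+36=91
n=40: 1·40 2·20 4·10 5·8 8·5 10·4 20·2 40·1  f→[1+2+4+5+8+10+20+40]=90

3, 8, 91, 90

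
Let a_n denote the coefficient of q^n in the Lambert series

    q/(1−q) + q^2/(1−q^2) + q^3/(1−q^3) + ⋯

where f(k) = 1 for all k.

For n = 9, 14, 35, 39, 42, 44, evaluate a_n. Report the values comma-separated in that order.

[q^9] f(1)=1,f(3)=1,f(9)=1 ⇒ 3
q^14  k|14↦f(k): 1:1 2:1 7:1 14:1  a_14=4
n=35: 35·1 7·5 5·7 1·35  f→[1+1+1+1]=4
q^39  k|39↦f(k): 39:1 13:1 3:1 1:1  a_39=4
[q^42] f(1)=1,f(2)=1,f(3)=1,f(6)=1,f(7)=1,f(14)=1,f(21)=1,f(42)=1 ⇒ 8
d|44:{1,2,4,11,22,44}  Σf=1+1+1+1+1+1=6

3, 4, 4, 4, 8, 6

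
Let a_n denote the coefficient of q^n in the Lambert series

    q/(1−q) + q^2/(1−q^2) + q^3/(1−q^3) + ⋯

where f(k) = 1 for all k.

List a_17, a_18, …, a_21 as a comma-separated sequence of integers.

2, 6, 2, 6, 4

[q^17] f(17)=1,f(1)=1 ⇒ 2
q^18  k|18↦f(k): 18:1 9:1 6:1 3:1 2:1 1:1  a_18=6
n=19: 19·1 1·19  f→[1+1]=2
d|20:{1,2,4,5,10,20}  Σf=1+1+1+1+1+1=6
d|21:{21,7,3,1}  Σf=1+1+1+1=4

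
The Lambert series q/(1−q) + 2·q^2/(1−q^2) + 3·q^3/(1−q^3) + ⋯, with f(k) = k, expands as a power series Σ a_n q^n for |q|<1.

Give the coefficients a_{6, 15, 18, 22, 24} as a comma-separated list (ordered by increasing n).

12, 24, 39, 36, 60

n=6: 1·6 2·3 3·2 6·1  f→[1+2+3+6]=12
d|15:{1,3,5,15}  Σf=1+3+5+15=24
d|18:{1,2,3,6,9,18}  Σf=1+2+3+6+9+18=39
[q^22] f(22)=22,f(11)=11,f(2)=2,f(1)=1 ⇒ 36
q^24  k|24↦f(k): 1:1 2:2 3:3 4:4 6:6 8:8 12:12 24:24  a_24=60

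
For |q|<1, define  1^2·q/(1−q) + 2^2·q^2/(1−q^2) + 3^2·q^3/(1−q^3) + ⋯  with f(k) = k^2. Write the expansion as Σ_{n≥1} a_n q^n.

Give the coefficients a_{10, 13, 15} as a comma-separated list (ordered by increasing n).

130, 170, 260

q^10  k|10↦f(k): 1:1 2:4 5:25 10:100  a_10=130
q^13  k|13↦f(k): 13:169 1:1  a_13=170
q^15  k|15↦f(k): 1:1 3:9 5:25 15:225  a_15=260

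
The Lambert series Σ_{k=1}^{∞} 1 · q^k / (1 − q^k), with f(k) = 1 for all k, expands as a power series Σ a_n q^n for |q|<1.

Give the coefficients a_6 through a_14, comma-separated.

d|6:{1,2,3,6}  Σf=1+1+1+1=4
d|7:{7,1}  Σf=1+1=2
d|8:{8,4,2,1}  Σf=1+1+1+1=4
d|9:{9,3,1}  Σf=1+1+1=3
[q^10] f(1)=1,f(2)=1,f(5)=1,f(10)=1 ⇒ 4
q^11  k|11↦f(k): 11:1 1:1  a_11=2
[q^12] f(1)=1,f(2)=1,f(3)=1,f(4)=1,f(6)=1,f(12)=1 ⇒ 6
q^13  k|13↦f(k): 1:1 13:1  a_13=2
[q^14] f(1)=1,f(2)=1,f(7)=1,f(14)=1 ⇒ 4

4, 2, 4, 3, 4, 2, 6, 2, 4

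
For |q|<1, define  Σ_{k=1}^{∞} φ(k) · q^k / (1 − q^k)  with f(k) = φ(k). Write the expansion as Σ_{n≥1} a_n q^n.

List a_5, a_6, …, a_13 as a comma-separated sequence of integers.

n=5: 5·1 1·5  φ→[4+1]=5
d|6:{1,2,3,6}  Σφ=1+1+2+2=6
n=7: 1·7 7·1  φ→[1+6]=7
q^8  k|8↦φ(k): 1:1 2:1 4:2 8:4  a_8=8
q^9  k|9↦φ(k): 1:1 3:2 9:6  a_9=9
d|10:{1,2,5,10}  Σφ=1+1+4+4=10
[q^11] φ(11)=10,φ(1)=1 ⇒ 11
q^12  k|12↦φ(k): 1:1 2:1 3:2 4:2 6:2 12:4  a_12=12
d|13:{13,1}  Σφ=12+1=13

5, 6, 7, 8, 9, 10, 11, 12, 13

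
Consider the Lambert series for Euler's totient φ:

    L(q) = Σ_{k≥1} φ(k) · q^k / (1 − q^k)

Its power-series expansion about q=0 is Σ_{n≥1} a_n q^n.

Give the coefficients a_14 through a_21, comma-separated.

q^14  k|14↦φ(k): 1:1 2:1 7:6 14:6  a_14=14
n=15: 15·1 5·3 3·5 1·15  φ→[8+4+2+1]=15
d|16:{16,8,4,2,1}  Σφ=8+4+2+1+1=16
n=17: 17·1 1·17  φ→[16+1]=17
n=18: 1·18 2·9 3·6 6·3 9·2 18·1  φ→[1+1+2+2+6+6]=18
q^19  k|19↦φ(k): 1:1 19:18  a_19=19
[q^20] φ(1)=1,φ(2)=1,φ(4)=2,φ(5)=4,φ(10)=4,φ(20)=8 ⇒ 20
n=21: 1·21 3·7 7·3 21·1  φ→[1+2+6+12]=21

14, 15, 16, 17, 18, 19, 20, 21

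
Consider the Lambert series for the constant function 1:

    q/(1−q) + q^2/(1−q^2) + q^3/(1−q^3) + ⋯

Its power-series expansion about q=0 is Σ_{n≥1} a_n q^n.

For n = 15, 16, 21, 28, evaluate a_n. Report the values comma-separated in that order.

q^15  k|15↦f(k): 1:1 3:1 5:1 15:1  a_15=4
d|16:{16,8,4,2,1}  Σf=1+1+1+1+1=5
n=21: 21·1 7·3 3·7 1·21  f→[1+1+1+1]=4
n=28: 1·28 2·14 4·7 7·4 14·2 28·1  f→[1+1+1+1+1+1]=6

4, 5, 4, 6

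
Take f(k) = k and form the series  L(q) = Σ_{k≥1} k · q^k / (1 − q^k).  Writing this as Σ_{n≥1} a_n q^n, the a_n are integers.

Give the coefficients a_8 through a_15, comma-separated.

n=8: 1·8 2·4 4·2 8·1  f→[1+2+4+8]=15
d|9:{9,3,1}  Σf=9+3+1=13
q^10  k|10↦f(k): 10:10 5:5 2:2 1:1  a_10=18
q^11  k|11↦f(k): 11:11 1:1  a_11=12
[q^12] f(12)=12,f(6)=6,f(4)=4,f(3)=3,f(2)=2,f(1)=1 ⇒ 28
d|13:{13,1}  Σf=13+1=14
[q^14] f(1)=1,f(2)=2,f(7)=7,f(14)=14 ⇒ 24
d|15:{1,3,5,15}  Σf=1+3+5+15=24

15, 13, 18, 12, 28, 14, 24, 24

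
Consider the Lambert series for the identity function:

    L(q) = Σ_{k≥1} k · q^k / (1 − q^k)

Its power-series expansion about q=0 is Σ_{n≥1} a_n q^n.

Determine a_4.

a_4 = 7

n=4: 4·1 2·2 1·4  f→[4+2+1]=7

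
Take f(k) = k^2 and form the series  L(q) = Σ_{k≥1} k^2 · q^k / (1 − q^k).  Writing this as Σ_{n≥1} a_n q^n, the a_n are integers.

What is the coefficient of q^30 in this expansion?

q^30  k|30↦f(k): 1:1 2:4 3:9 5:25 6:36 10:100 15:225 30:900  a_30=1300

a_30 = 1300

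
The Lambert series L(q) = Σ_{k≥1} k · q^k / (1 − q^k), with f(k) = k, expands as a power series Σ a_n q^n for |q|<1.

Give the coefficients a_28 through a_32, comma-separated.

[q^28] f(1)=1,f(2)=2,f(4)=4,f(7)=7,f(14)=14,f(28)=28 ⇒ 56
q^29  k|29↦f(k): 1:1 29:29  a_29=30
q^30  k|30↦f(k): 1:1 2:2 3:3 5:5 6:6 10:10 15:15 30:30  a_30=72
[q^31] f(31)=31,f(1)=1 ⇒ 32
[q^32] f(32)=32,f(16)=16,f(8)=8,f(4)=4,f(2)=2,f(1)=1 ⇒ 63

56, 30, 72, 32, 63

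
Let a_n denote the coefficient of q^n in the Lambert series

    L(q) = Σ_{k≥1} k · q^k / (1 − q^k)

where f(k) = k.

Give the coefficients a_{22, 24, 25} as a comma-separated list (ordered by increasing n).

36, 60, 31

q^22  k|22↦f(k): 1:1 2:2 11:11 22:22  a_22=36
[q^24] f(1)=1,f(2)=2,f(3)=3,f(4)=4,f(6)=6,f(8)=8,f(12)=12,f(24)=24 ⇒ 60
d|25:{25,5,1}  Σf=25+5+1=31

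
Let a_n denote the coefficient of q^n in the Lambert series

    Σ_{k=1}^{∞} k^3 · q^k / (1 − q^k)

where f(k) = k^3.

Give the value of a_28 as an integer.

a_28 = 25112

n=28: 1·28 2·14 4·7 7·4 14·2 28·1  f→[1+8+64+343+2744+21952]=25112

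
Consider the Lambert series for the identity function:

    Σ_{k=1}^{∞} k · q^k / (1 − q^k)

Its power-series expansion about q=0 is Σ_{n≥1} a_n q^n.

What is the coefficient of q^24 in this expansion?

a_24 = 60

q^24  k|24↦f(k): 24:24 12:12 8:8 6:6 4:4 3:3 2:2 1:1  a_24=60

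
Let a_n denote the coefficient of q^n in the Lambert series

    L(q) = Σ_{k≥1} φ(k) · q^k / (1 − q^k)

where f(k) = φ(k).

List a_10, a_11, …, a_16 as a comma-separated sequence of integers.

n=10: 10·1 5·2 2·5 1·10  φ→[4+4+1+1]=10
q^11  k|11↦φ(k): 1:1 11:10  a_11=11
d|12:{12,6,4,3,2,1}  Σφ=4+2+2+2+1+1=12
n=13: 1·13 13·1  φ→[1+12]=13
d|14:{14,7,2,1}  Σφ=6+6+1+1=14
[q^15] φ(15)=8,φ(5)=4,φ(3)=2,φ(1)=1 ⇒ 15
q^16  k|16↦φ(k): 16:8 8:4 4:2 2:1 1:1  a_16=16

10, 11, 12, 13, 14, 15, 16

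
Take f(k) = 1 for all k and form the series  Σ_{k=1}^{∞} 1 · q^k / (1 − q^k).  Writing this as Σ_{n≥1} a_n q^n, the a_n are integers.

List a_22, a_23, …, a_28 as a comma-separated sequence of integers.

q^22  k|22↦f(k): 22:1 11:1 2:1 1:1  a_22=4
q^23  k|23↦f(k): 1:1 23:1  a_23=2
[q^24] f(24)=1,f(12)=1,f(8)=1,f(6)=1,f(4)=1,f(3)=1,f(2)=1,f(1)=1 ⇒ 8
n=25: 25·1 5·5 1·25  f→[1+1+1]=3
q^26  k|26↦f(k): 26:1 13:1 2:1 1:1  a_26=4
d|27:{1,3,9,27}  Σf=1+1+1+1=4
n=28: 1·28 2·14 4·7 7·4 14·2 28·1  f→[1+1+1+1+1+1]=6

4, 2, 8, 3, 4, 4, 6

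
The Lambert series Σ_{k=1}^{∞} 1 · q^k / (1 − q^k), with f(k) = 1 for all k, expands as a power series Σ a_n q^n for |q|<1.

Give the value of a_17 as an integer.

a_17 = 2

[q^17] f(17)=1,f(1)=1 ⇒ 2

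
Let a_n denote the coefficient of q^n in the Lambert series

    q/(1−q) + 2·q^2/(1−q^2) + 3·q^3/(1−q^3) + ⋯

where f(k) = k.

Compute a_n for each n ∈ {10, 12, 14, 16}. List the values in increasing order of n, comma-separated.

n=10: 1·10 2·5 5·2 10·1  f→[1+2+5+10]=18
n=12: 1·12 2·6 3·4 4·3 6·2 12·1  f→[1+2+3+4+6+12]=28
[q^14] f(14)=14,f(7)=7,f(2)=2,f(1)=1 ⇒ 24
[q^16] f(1)=1,f(2)=2,f(4)=4,f(8)=8,f(16)=16 ⇒ 31

18, 28, 24, 31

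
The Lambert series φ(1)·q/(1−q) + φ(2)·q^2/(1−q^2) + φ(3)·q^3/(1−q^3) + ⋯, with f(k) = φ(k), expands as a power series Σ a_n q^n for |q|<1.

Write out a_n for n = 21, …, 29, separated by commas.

n=21: 21·1 7·3 3·7 1·21  φ→[12+6+2+1]=21
d|22:{22,11,2,1}  Σφ=10+10+1+1=22
n=23: 23·1 1·23  φ→[22+1]=23
n=24: 1·24 2·12 3·8 4·6 6·4 8·3 12·2 24·1  φ→[1+1+2+2+2+4+4+8]=24
q^25  k|25↦φ(k): 25:20 5:4 1:1  a_25=25
d|26:{1,2,13,26}  Σφ=1+1+12+12=26
[q^27] φ(27)=18,φ(9)=6,φ(3)=2,φ(1)=1 ⇒ 27
[q^28] φ(1)=1,φ(2)=1,φ(4)=2,φ(7)=6,φ(14)=6,φ(28)=12 ⇒ 28
q^29  k|29↦φ(k): 1:1 29:28  a_29=29

21, 22, 23, 24, 25, 26, 27, 28, 29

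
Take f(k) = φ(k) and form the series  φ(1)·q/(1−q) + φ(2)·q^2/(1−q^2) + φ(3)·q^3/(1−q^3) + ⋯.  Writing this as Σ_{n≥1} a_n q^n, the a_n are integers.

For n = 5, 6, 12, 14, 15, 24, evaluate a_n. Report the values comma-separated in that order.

q^5  k|5↦φ(k): 1:1 5:4  a_5=5
q^6  k|6↦φ(k): 6:2 3:2 2:1 1:1  a_6=6
[q^12] φ(1)=1,φ(2)=1,φ(3)=2,φ(4)=2,φ(6)=2,φ(12)=4 ⇒ 12
[q^14] φ(1)=1,φ(2)=1,φ(7)=6,φ(14)=6 ⇒ 14
d|15:{15,5,3,1}  Σφ=8+4+2+1=15
d|24:{1,2,3,4,6,8,12,24}  Σφ=1+1+2+2+2+4+4+8=24

5, 6, 12, 14, 15, 24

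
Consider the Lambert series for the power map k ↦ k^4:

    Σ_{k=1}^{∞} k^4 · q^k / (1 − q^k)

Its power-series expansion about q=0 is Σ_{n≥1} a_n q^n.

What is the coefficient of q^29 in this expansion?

a_29 = 707282

d|29:{29,1}  Σf=707281+1=707282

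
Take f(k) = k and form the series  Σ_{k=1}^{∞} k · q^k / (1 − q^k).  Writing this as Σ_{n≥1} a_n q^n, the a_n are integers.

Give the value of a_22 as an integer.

n=22: 1·22 2·11 11·2 22·1  f→[1+2+11+22]=36

a_22 = 36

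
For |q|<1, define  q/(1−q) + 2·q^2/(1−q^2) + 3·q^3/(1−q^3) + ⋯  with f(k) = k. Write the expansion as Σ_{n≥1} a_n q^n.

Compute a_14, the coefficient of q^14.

d|14:{1,2,7,14}  Σf=1+2+7+14=24

a_14 = 24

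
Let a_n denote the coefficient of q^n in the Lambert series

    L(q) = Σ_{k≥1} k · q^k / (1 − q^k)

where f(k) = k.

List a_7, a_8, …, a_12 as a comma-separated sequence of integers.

8, 15, 13, 18, 12, 28

d|7:{7,1}  Σf=7+1=8
n=8: 1·8 2·4 4·2 8·1  f→[1+2+4+8]=15
q^9  k|9↦f(k): 1:1 3:3 9:9  a_9=13
n=10: 10·1 5·2 2·5 1·10  f→[10+5+2+1]=18
n=11: 1·11 11·1  f→[1+11]=12
[q^12] f(1)=1,f(2)=2,f(3)=3,f(4)=4,f(6)=6,f(12)=12 ⇒ 28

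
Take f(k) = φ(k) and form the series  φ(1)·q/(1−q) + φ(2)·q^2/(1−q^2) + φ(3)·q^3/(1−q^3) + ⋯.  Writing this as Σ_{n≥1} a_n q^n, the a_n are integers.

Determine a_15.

n=15: 15·1 5·3 3·5 1·15  φ→[8+4+2+1]=15

a_15 = 15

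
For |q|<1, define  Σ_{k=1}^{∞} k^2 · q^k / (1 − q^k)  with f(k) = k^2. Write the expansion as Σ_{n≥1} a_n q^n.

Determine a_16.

a_16 = 341

d|16:{16,8,4,2,1}  Σf=256+64+16+4+1=341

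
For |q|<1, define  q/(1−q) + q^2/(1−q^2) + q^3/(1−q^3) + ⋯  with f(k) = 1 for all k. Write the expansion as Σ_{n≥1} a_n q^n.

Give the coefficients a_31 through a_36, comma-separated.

2, 6, 4, 4, 4, 9

d|31:{31,1}  Σf=1+1=2
q^32  k|32↦f(k): 32:1 16:1 8:1 4:1 2:1 1:1  a_32=6
q^33  k|33↦f(k): 1:1 3:1 11:1 33:1  a_33=4
q^34  k|34↦f(k): 34:1 17:1 2:1 1:1  a_34=4
q^35  k|35↦f(k): 35:1 7:1 5:1 1:1  a_35=4
d|36:{36,18,12,9,6,4,3,2,1}  Σf=1+1+1+1+1+1+1+1+1=9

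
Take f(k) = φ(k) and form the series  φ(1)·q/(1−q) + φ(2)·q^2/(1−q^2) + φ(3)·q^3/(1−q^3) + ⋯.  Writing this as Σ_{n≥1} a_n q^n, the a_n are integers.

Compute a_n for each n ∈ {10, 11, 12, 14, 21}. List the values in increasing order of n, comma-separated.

[q^10] φ(1)=1,φ(2)=1,φ(5)=4,φ(10)=4 ⇒ 10
q^11  k|11↦φ(k): 11:10 1:1  a_11=11
n=12: 1·12 2·6 3·4 4·3 6·2 12·1  φ→[1+1+2+2+2+4]=12
[q^14] φ(14)=6,φ(7)=6,φ(2)=1,φ(1)=1 ⇒ 14
[q^21] φ(1)=1,φ(3)=2,φ(7)=6,φ(21)=12 ⇒ 21

10, 11, 12, 14, 21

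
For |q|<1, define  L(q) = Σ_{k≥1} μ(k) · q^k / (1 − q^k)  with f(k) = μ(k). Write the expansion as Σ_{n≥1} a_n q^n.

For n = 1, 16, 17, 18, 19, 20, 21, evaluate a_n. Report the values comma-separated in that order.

1, 0, 0, 0, 0, 0, 0

d|1:{1}  Σμ=1=1
d|16:{1,2,4,8,16}  Σμ=1+(-1)+0+0+0=0
[q^17] μ(1)=1,μ(17)=-1 ⇒ 0
n=18: 1·18 2·9 3·6 6·3 9·2 18·1  μ→[1+(-1)+(-1)+1+0+0]=0
d|19:{19,1}  Σμ=(-1)+1=0
q^20  k|20↦μ(k): 20:0 10:1 5:-1 4:0 2:-1 1:1  a_20=0
d|21:{21,7,3,1}  Σμ=1+(-1)+(-1)+1=0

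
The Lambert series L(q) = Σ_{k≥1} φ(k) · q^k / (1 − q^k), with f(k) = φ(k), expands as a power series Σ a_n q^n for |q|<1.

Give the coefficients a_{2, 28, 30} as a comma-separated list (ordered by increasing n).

d|2:{1,2}  Σφ=1+1=2
n=28: 28·1 14·2 7·4 4·7 2·14 1·28  φ→[12+6+6+2+1+1]=28
n=30: 1·30 2·15 3·10 5·6 6·5 10·3 15·2 30·1  φ→[1+1+2+4+2+4+8+8]=30

2, 28, 30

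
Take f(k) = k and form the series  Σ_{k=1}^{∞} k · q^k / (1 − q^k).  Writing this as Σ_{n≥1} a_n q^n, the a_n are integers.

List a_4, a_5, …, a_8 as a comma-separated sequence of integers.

n=4: 1·4 2·2 4·1  f→[1+2+4]=7
[q^5] f(5)=5,f(1)=1 ⇒ 6
n=6: 6·1 3·2 2·3 1·6  f→[6+3+2+1]=12
d|7:{1,7}  Σf=1+7=8
[q^8] f(8)=8,f(4)=4,f(2)=2,f(1)=1 ⇒ 15

7, 6, 12, 8, 15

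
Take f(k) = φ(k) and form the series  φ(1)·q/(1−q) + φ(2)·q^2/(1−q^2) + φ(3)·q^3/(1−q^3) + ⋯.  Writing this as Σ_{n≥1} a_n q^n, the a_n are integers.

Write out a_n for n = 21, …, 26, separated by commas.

q^21  k|21↦φ(k): 1:1 3:2 7:6 21:12  a_21=21
[q^22] φ(22)=10,φ(11)=10,φ(2)=1,φ(1)=1 ⇒ 22
d|23:{1,23}  Σφ=1+22=23
[q^24] φ(1)=1,φ(2)=1,φ(3)=2,φ(4)=2,φ(6)=2,φ(8)=4,φ(12)=4,φ(24)=8 ⇒ 24
[q^25] φ(1)=1,φ(5)=4,φ(25)=20 ⇒ 25
q^26  k|26↦φ(k): 1:1 2:1 13:12 26:12  a_26=26

21, 22, 23, 24, 25, 26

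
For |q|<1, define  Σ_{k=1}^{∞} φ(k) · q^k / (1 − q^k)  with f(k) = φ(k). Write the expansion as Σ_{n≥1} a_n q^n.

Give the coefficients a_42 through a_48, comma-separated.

[q^42] φ(42)=12,φ(21)=12,φ(14)=6,φ(7)=6,φ(6)=2,φ(3)=2,φ(2)=1,φ(1)=1 ⇒ 42
d|43:{43,1}  Σφ=42+1=43
q^44  k|44↦φ(k): 44:20 22:10 11:10 4:2 2:1 1:1  a_44=44
d|45:{45,15,9,5,3,1}  Σφ=24+8+6+4+2+1=45
n=46: 1·46 2·23 23·2 46·1  φ→[1+1+22+22]=46
n=47: 47·1 1·47  φ→[46+1]=47
d|48:{1,2,3,4,6,8,12,16,24,48}  Σφ=1+1+2+2+2+4+4+8+8+16=48

42, 43, 44, 45, 46, 47, 48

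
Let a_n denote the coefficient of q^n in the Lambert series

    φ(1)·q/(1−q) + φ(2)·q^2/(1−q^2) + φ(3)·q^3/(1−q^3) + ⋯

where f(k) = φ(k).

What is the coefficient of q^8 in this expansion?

q^8  k|8↦φ(k): 8:4 4:2 2:1 1:1  a_8=8

a_8 = 8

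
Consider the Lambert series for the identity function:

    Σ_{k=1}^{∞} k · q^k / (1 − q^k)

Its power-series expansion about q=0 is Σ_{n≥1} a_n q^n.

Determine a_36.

a_36 = 91

[q^36] f(36)=36,f(18)=18,f(12)=12,f(9)=9,f(6)=6,f(4)=4,f(3)=3,f(2)=2,f(1)=1 ⇒ 91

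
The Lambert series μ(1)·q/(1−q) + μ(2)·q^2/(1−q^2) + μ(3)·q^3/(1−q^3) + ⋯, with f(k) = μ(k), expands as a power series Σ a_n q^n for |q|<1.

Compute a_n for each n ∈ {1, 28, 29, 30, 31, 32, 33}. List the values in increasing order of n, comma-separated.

q^1  k|1↦μ(k): 1:1  a_1=1
[q^28] μ(1)=1,μ(2)=-1,μ(4)=0,μ(7)=-1,μ(14)=1,μ(28)=0 ⇒ 0
[q^29] μ(29)=-1,μ(1)=1 ⇒ 0
d|30:{30,15,10,6,5,3,2,1}  Σμ=(-1)+1+1+1+(-1)+(-1)+(-1)+1=0
d|31:{1,31}  Σμ=1+(-1)=0
d|32:{32,16,8,4,2,1}  Σμ=0+0+0+0+(-1)+1=0
q^33  k|33↦μ(k): 33:1 11:-1 3:-1 1:1  a_33=0

1, 0, 0, 0, 0, 0, 0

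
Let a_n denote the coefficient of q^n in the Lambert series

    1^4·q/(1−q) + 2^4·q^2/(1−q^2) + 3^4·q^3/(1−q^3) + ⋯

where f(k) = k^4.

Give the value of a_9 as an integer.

d|9:{9,3,1}  Σf=6561+81+1=6643

a_9 = 6643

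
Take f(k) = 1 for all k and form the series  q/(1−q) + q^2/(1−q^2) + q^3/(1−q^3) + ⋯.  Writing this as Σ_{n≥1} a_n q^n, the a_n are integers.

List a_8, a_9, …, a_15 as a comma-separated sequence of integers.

d|8:{1,2,4,8}  Σf=1+1+1+1=4
n=9: 9·1 3·3 1·9  f→[1+1+1]=3
[q^10] f(1)=1,f(2)=1,f(5)=1,f(10)=1 ⇒ 4
q^11  k|11↦f(k): 11:1 1:1  a_11=2
n=12: 12·1 6·2 4·3 3·4 2·6 1·12  f→[1+1+1+1+1+1]=6
q^13  k|13↦f(k): 13:1 1:1  a_13=2
d|14:{14,7,2,1}  Σf=1+1+1+1=4
n=15: 1·15 3·5 5·3 15·1  f→[1+1+1+1]=4

4, 3, 4, 2, 6, 2, 4, 4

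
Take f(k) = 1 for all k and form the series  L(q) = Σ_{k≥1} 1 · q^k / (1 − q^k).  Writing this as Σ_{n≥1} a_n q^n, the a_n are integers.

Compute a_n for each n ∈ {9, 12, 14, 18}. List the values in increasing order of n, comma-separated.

d|9:{9,3,1}  Σf=1+1+1=3
q^12  k|12↦f(k): 1:1 2:1 3:1 4:1 6:1 12:1  a_12=6
q^14  k|14↦f(k): 14:1 7:1 2:1 1:1  a_14=4
q^18  k|18↦f(k): 18:1 9:1 6:1 3:1 2:1 1:1  a_18=6

3, 6, 4, 6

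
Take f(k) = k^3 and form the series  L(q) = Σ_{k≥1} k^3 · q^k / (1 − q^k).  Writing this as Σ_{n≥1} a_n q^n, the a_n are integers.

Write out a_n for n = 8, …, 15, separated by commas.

q^8  k|8↦f(k): 8:512 4:64 2:8 1:1  a_8=585
[q^9] f(9)=729,f(3)=27,f(1)=1 ⇒ 757
q^10  k|10↦f(k): 1:1 2:8 5:125 10:1000  a_10=1134
[q^11] f(1)=1,f(11)=1331 ⇒ 1332
d|12:{12,6,4,3,2,1}  Σf=1728+216+64+27+8+1=2044
n=13: 1·13 13·1  f→[1+2197]=2198
[q^14] f(14)=2744,f(7)=343,f(2)=8,f(1)=1 ⇒ 3096
n=15: 15·1 5·3 3·5 1·15  f→[3375+125+27+1]=3528

585, 757, 1134, 1332, 2044, 2198, 3096, 3528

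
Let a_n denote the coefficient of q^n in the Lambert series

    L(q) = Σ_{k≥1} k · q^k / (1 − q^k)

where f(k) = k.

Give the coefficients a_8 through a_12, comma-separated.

15, 13, 18, 12, 28

n=8: 1·8 2·4 4·2 8·1  f→[1+2+4+8]=15
d|9:{1,3,9}  Σf=1+3+9=13
d|10:{10,5,2,1}  Σf=10+5+2+1=18
d|11:{11,1}  Σf=11+1=12
n=12: 12·1 6·2 4·3 3·4 2·6 1·12  f→[12+6+4+3+2+1]=28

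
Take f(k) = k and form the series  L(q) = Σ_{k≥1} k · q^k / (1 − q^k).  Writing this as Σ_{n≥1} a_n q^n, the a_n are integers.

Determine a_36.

n=36: 36·1 18·2 12·3 9·4 6·6 4·9 3·12 2·18 1·36  f→[36+18+12+9+6+4+3+2+1]=91

a_36 = 91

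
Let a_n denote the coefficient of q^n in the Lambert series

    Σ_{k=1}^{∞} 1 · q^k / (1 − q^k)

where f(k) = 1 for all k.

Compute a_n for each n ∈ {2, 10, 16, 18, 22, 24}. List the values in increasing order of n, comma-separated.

d|2:{1,2}  Σf=1+1=2
n=10: 1·10 2·5 5·2 10·1  f→[1+1+1+1]=4
q^16  k|16↦f(k): 1:1 2:1 4:1 8:1 16:1  a_16=5
d|18:{1,2,3,6,9,18}  Σf=1+1+1+1+1+1=6
n=22: 22·1 11·2 2·11 1·22  f→[1+1+1+1]=4
[q^24] f(24)=1,f(12)=1,f(8)=1,f(6)=1,f(4)=1,f(3)=1,f(2)=1,f(1)=1 ⇒ 8

2, 4, 5, 6, 4, 8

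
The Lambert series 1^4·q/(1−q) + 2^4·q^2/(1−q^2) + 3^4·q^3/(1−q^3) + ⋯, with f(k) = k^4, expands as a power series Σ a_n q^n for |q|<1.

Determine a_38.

n=38: 1·38 2·19 19·2 38·1  f→[1+16+130321+2085136]=2215474

a_38 = 2215474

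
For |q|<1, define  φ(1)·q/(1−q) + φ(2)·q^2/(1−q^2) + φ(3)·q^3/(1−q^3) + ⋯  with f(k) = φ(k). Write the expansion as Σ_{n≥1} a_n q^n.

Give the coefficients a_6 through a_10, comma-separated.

q^6  k|6↦φ(k): 6:2 3:2 2:1 1:1  a_6=6
q^7  k|7↦φ(k): 7:6 1:1  a_7=7
q^8  k|8↦φ(k): 1:1 2:1 4:2 8:4  a_8=8
q^9  k|9↦φ(k): 9:6 3:2 1:1  a_9=9
n=10: 1·10 2·5 5·2 10·1  φ→[1+1+4+4]=10

6, 7, 8, 9, 10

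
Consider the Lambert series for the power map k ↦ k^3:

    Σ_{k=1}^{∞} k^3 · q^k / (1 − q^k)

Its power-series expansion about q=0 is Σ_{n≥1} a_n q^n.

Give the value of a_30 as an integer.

a_30 = 31752

q^30  k|30↦f(k): 30:27000 15:3375 10:1000 6:216 5:125 3:27 2:8 1:1  a_30=31752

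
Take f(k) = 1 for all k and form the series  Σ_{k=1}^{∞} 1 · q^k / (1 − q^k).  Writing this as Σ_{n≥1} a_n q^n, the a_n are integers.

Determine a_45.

q^45  k|45↦f(k): 45:1 15:1 9:1 5:1 3:1 1:1  a_45=6

a_45 = 6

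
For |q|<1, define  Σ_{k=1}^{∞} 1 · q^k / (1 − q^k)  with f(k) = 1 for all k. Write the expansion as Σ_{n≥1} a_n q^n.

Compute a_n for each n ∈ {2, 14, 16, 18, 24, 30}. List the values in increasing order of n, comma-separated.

2, 4, 5, 6, 8, 8

d|2:{1,2}  Σf=1+1=2
n=14: 14·1 7·2 2·7 1·14  f→[1+1+1+1]=4
[q^16] f(16)=1,f(8)=1,f(4)=1,f(2)=1,f(1)=1 ⇒ 5
q^18  k|18↦f(k): 1:1 2:1 3:1 6:1 9:1 18:1  a_18=6
q^24  k|24↦f(k): 24:1 12:1 8:1 6:1 4:1 3:1 2:1 1:1  a_24=8
[q^30] f(30)=1,f(15)=1,f(10)=1,f(6)=1,f(5)=1,f(3)=1,f(2)=1,f(1)=1 ⇒ 8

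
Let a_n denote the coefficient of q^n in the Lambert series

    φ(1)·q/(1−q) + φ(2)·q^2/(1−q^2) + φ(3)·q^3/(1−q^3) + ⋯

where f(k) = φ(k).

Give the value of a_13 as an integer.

q^13  k|13↦φ(k): 1:1 13:12  a_13=13

a_13 = 13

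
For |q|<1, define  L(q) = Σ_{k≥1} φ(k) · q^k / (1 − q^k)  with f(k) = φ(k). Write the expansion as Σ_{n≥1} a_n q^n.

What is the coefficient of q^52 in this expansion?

[q^52] φ(52)=24,φ(26)=12,φ(13)=12,φ(4)=2,φ(2)=1,φ(1)=1 ⇒ 52

a_52 = 52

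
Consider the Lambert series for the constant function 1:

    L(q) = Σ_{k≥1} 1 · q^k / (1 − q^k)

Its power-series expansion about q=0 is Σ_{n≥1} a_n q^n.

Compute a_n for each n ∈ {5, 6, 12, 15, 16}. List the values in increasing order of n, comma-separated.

2, 4, 6, 4, 5

n=5: 5·1 1·5  f→[1+1]=2
n=6: 1·6 2·3 3·2 6·1  f→[1+1+1+1]=4
q^12  k|12↦f(k): 1:1 2:1 3:1 4:1 6:1 12:1  a_12=6
d|15:{15,5,3,1}  Σf=1+1+1+1=4
d|16:{16,8,4,2,1}  Σf=1+1+1+1+1=5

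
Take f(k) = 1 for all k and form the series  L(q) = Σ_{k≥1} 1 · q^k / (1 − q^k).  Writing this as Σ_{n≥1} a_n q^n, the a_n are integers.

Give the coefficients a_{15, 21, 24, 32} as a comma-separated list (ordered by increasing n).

4, 4, 8, 6

[q^15] f(1)=1,f(3)=1,f(5)=1,f(15)=1 ⇒ 4
n=21: 21·1 7·3 3·7 1·21  f→[1+1+1+1]=4
[q^24] f(1)=1,f(2)=1,f(3)=1,f(4)=1,f(6)=1,f(8)=1,f(12)=1,f(24)=1 ⇒ 8
q^32  k|32↦f(k): 32:1 16:1 8:1 4:1 2:1 1:1  a_32=6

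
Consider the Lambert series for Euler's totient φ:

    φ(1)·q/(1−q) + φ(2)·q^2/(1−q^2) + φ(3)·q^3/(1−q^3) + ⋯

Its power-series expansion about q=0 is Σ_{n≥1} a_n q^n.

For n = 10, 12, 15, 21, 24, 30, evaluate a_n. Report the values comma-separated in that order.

d|10:{1,2,5,10}  Σφ=1+1+4+4=10
n=12: 1·12 2·6 3·4 4·3 6·2 12·1  φ→[1+1+2+2+2+4]=12
d|15:{1,3,5,15}  Σφ=1+2+4+8=15
q^21  k|21↦φ(k): 1:1 3:2 7:6 21:12  a_21=21
[q^24] φ(1)=1,φ(2)=1,φ(3)=2,φ(4)=2,φ(6)=2,φ(8)=4,φ(12)=4,φ(24)=8 ⇒ 24
q^30  k|30↦φ(k): 1:1 2:1 3:2 5:4 6:2 10:4 15:8 30:8  a_30=30

10, 12, 15, 21, 24, 30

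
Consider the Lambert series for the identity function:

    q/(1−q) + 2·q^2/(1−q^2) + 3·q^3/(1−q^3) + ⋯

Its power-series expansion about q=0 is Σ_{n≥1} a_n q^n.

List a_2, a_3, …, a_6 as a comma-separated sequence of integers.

3, 4, 7, 6, 12

d|2:{1,2}  Σf=1+2=3
d|3:{1,3}  Σf=1+3=4
d|4:{1,2,4}  Σf=1+2+4=7
n=5: 5·1 1·5  f→[5+1]=6
d|6:{6,3,2,1}  Σf=6+3+2+1=12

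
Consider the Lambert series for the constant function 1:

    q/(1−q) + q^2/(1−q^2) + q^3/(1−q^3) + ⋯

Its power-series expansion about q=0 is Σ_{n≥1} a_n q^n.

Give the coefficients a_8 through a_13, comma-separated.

q^8  k|8↦f(k): 8:1 4:1 2:1 1:1  a_8=4
n=9: 9·1 3·3 1·9  f→[1+1+1]=3
[q^10] f(10)=1,f(5)=1,f(2)=1,f(1)=1 ⇒ 4
n=11: 1·11 11·1  f→[1+1]=2
[q^12] f(1)=1,f(2)=1,f(3)=1,f(4)=1,f(6)=1,f(12)=1 ⇒ 6
[q^13] f(13)=1,f(1)=1 ⇒ 2

4, 3, 4, 2, 6, 2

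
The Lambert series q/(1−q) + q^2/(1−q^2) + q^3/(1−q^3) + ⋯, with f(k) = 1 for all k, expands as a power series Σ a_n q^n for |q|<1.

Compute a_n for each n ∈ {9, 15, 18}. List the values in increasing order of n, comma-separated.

3, 4, 6

n=9: 1·9 3·3 9·1  f→[1+1+1]=3
[q^15] f(1)=1,f(3)=1,f(5)=1,f(15)=1 ⇒ 4
q^18  k|18↦f(k): 1:1 2:1 3:1 6:1 9:1 18:1  a_18=6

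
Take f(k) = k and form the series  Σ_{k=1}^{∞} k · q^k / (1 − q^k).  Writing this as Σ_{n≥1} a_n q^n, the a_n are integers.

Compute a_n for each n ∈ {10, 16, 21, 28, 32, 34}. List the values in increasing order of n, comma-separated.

q^10  k|10↦f(k): 10:10 5:5 2:2 1:1  a_10=18
d|16:{16,8,4,2,1}  Σf=16+8+4+2+1=31
d|21:{21,7,3,1}  Σf=21+7+3+1=32
d|28:{28,14,7,4,2,1}  Σf=28+14+7+4+2+1=56
q^32  k|32↦f(k): 1:1 2:2 4:4 8:8 16:16 32:32  a_32=63
n=34: 34·1 17·2 2·17 1·34  f→[34+17+2+1]=54

18, 31, 32, 56, 63, 54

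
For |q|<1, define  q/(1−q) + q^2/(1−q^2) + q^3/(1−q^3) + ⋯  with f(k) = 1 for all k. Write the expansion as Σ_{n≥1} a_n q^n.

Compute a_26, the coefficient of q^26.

a_26 = 4

d|26:{26,13,2,1}  Σf=1+1+1+1=4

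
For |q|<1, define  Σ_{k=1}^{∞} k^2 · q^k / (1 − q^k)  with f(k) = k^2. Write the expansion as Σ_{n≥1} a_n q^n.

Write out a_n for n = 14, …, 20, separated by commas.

n=14: 1·14 2·7 7·2 14·1  f→[1+4+49+196]=250
d|15:{1,3,5,15}  Σf=1+9+25+225=260
[q^16] f(16)=256,f(8)=64,f(4)=16,f(2)=4,f(1)=1 ⇒ 341
n=17: 17·1 1·17  f→[289+1]=290
d|18:{1,2,3,6,9,18}  Σf=1+4+9+36+81+324=455
q^19  k|19↦f(k): 19:361 1:1  a_19=362
[q^20] f(20)=400,f(10)=100,f(5)=25,f(4)=16,f(2)=4,f(1)=1 ⇒ 546

250, 260, 341, 290, 455, 362, 546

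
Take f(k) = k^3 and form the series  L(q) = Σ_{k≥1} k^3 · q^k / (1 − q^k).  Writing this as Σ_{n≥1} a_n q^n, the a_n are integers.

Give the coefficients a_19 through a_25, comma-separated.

[q^19] f(1)=1,f(19)=6859 ⇒ 6860
[q^20] f(1)=1,f(2)=8,f(4)=64,f(5)=125,f(10)=1000,f(20)=8000 ⇒ 9198
d|21:{21,7,3,1}  Σf=9261+343+27+1=9632
q^22  k|22↦f(k): 22:10648 11:1331 2:8 1:1  a_22=11988
d|23:{1,23}  Σf=1+12167=12168
d|24:{1,2,3,4,6,8,12,24}  Σf=1+8+27+64+216+512+1728+13824=16380
d|25:{25,5,1}  Σf=15625+125+1=15751

6860, 9198, 9632, 11988, 12168, 16380, 15751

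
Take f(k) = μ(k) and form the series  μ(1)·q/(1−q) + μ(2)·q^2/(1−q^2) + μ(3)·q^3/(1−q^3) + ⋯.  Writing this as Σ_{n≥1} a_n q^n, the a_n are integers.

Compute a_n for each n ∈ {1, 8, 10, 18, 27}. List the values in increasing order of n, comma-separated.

n=1: 1·1  μ→[1]=1
d|8:{1,2,4,8}  Σμ=1+(-1)+0+0=0
d|10:{10,5,2,1}  Σμ=1+(-1)+(-1)+1=0
n=18: 1·18 2·9 3·6 6·3 9·2 18·1  μ→[1+(-1)+(-1)+1+0+0]=0
d|27:{1,3,9,27}  Σμ=1+(-1)+0+0=0

1, 0, 0, 0, 0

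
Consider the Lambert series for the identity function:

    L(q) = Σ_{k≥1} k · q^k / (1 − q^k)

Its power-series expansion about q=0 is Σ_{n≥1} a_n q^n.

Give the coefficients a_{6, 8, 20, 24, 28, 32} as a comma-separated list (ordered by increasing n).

d|6:{1,2,3,6}  Σf=1+2+3+6=12
d|8:{8,4,2,1}  Σf=8+4+2+1=15
[q^20] f(1)=1,f(2)=2,f(4)=4,f(5)=5,f(10)=10,f(20)=20 ⇒ 42
d|24:{24,12,8,6,4,3,2,1}  Σf=24+12+8+6+4+3+2+1=60
n=28: 28·1 14·2 7·4 4·7 2·14 1·28  f→[28+14+7+4+2+1]=56
q^32  k|32↦f(k): 1:1 2:2 4:4 8:8 16:16 32:32  a_32=63

12, 15, 42, 60, 56, 63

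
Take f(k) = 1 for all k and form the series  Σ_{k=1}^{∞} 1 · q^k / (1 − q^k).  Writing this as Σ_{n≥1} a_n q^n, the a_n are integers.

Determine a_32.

a_32 = 6

n=32: 1·32 2·16 4·8 8·4 16·2 32·1  f→[1+1+1+1+1+1]=6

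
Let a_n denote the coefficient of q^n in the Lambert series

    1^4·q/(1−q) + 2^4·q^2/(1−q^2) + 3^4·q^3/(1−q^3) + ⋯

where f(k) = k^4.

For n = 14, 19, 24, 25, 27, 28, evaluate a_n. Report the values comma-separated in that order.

40834, 130322, 358258, 391251, 538084, 655746

[q^14] f(14)=38416,f(7)=2401,f(2)=16,f(1)=1 ⇒ 40834
d|19:{19,1}  Σf=130321+1=130322
[q^24] f(1)=1,f(2)=16,f(3)=81,f(4)=256,f(6)=1296,f(8)=4096,f(12)=20736,f(24)=331776 ⇒ 358258
[q^25] f(25)=390625,f(5)=625,f(1)=1 ⇒ 391251
d|27:{1,3,9,27}  Σf=1+81+6561+531441=538084
[q^28] f(1)=1,f(2)=16,f(4)=256,f(7)=2401,f(14)=38416,f(28)=614656 ⇒ 655746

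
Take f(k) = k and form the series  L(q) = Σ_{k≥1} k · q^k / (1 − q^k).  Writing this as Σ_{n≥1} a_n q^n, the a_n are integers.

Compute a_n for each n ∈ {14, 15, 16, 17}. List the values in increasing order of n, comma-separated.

[q^14] f(14)=14,f(7)=7,f(2)=2,f(1)=1 ⇒ 24
[q^15] f(1)=1,f(3)=3,f(5)=5,f(15)=15 ⇒ 24
n=16: 16·1 8·2 4·4 2·8 1·16  f→[16+8+4+2+1]=31
q^17  k|17↦f(k): 17:17 1:1  a_17=18

24, 24, 31, 18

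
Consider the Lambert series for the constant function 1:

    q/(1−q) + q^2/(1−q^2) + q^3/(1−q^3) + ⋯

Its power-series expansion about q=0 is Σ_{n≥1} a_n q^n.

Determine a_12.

a_12 = 6

n=12: 1·12 2·6 3·4 4·3 6·2 12·1  f→[1+1+1+1+1+1]=6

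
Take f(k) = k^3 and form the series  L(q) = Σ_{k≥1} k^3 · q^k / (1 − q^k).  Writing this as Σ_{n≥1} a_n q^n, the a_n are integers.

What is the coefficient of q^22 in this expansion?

a_22 = 11988

d|22:{22,11,2,1}  Σf=10648+1331+8+1=11988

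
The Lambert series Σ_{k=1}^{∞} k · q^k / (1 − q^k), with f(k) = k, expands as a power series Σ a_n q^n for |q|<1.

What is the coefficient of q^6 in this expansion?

q^6  k|6↦f(k): 6:6 3:3 2:2 1:1  a_6=12

a_6 = 12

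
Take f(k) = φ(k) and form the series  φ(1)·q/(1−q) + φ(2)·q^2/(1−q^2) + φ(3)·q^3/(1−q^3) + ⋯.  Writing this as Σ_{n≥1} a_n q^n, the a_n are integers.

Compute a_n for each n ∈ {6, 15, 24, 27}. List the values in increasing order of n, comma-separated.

n=6: 1·6 2·3 3·2 6·1  φ→[1+1+2+2]=6
[q^15] φ(15)=8,φ(5)=4,φ(3)=2,φ(1)=1 ⇒ 15
[q^24] φ(24)=8,φ(12)=4,φ(8)=4,φ(6)=2,φ(4)=2,φ(3)=2,φ(2)=1,φ(1)=1 ⇒ 24
d|27:{27,9,3,1}  Σφ=18+6+2+1=27

6, 15, 24, 27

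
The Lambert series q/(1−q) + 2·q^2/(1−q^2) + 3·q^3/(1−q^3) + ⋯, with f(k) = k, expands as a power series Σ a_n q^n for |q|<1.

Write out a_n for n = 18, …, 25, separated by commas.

n=18: 1·18 2·9 3·6 6·3 9·2 18·1  f→[1+2+3+6+9+18]=39
q^19  k|19↦f(k): 1:1 19:19  a_19=20
[q^20] f(20)=20,f(10)=10,f(5)=5,f(4)=4,f(2)=2,f(1)=1 ⇒ 42
d|21:{21,7,3,1}  Σf=21+7+3+1=32
d|22:{22,11,2,1}  Σf=22+11+2+1=36
d|23:{1,23}  Σf=1+23=24
q^24  k|24↦f(k): 1:1 2:2 3:3 4:4 6:6 8:8 12:12 24:24  a_24=60
[q^25] f(1)=1,f(5)=5,f(25)=25 ⇒ 31

39, 20, 42, 32, 36, 24, 60, 31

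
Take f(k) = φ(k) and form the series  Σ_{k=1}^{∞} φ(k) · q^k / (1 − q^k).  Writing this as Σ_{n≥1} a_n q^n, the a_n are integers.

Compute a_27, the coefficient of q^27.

n=27: 27·1 9·3 3·9 1·27  φ→[18+6+2+1]=27

a_27 = 27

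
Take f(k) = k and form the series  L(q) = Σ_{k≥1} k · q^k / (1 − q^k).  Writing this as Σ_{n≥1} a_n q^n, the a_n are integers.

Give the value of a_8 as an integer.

a_8 = 15

n=8: 1·8 2·4 4·2 8·1  f→[1+2+4+8]=15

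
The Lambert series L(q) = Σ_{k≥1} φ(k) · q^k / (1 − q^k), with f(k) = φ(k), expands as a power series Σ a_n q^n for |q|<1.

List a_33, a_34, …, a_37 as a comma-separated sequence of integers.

d|33:{33,11,3,1}  Σφ=20+10+2+1=33
q^34  k|34↦φ(k): 34:16 17:16 2:1 1:1  a_34=34
[q^35] φ(1)=1,φ(5)=4,φ(7)=6,φ(35)=24 ⇒ 35
d|36:{1,2,3,4,6,9,12,18,36}  Σφ=1+1+2+2+2+6+4+6+12=36
d|37:{1,37}  Σφ=1+36=37

33, 34, 35, 36, 37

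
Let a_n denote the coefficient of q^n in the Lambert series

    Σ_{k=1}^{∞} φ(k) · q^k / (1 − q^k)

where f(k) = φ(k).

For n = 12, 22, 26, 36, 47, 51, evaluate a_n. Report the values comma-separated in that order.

q^12  k|12↦φ(k): 12:4 6:2 4:2 3:2 2:1 1:1  a_12=12
d|22:{1,2,11,22}  Σφ=1+1+10+10=22
[q^26] φ(1)=1,φ(2)=1,φ(13)=12,φ(26)=12 ⇒ 26
n=36: 1·36 2·18 3·12 4·9 6·6 9·4 12·3 18·2 36·1  φ→[1+1+2+2+2+6+4+6+12]=36
d|47:{1,47}  Σφ=1+46=47
d|51:{1,3,17,51}  Σφ=1+2+16+32=51

12, 22, 26, 36, 47, 51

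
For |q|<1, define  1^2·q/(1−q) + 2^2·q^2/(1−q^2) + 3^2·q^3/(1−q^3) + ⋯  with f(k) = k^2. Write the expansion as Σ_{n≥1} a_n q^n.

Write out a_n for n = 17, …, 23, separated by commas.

d|17:{1,17}  Σf=1+289=290
[q^18] f(1)=1,f(2)=4,f(3)=9,f(6)=36,f(9)=81,f(18)=324 ⇒ 455
q^19  k|19↦f(k): 19:361 1:1  a_19=362
d|20:{20,10,5,4,2,1}  Σf=400+100+25+16+4+1=546
[q^21] f(1)=1,f(3)=9,f(7)=49,f(21)=441 ⇒ 500
n=22: 1·22 2·11 11·2 22·1  f→[1+4+121+484]=610
q^23  k|23↦f(k): 23:529 1:1  a_23=530

290, 455, 362, 546, 500, 610, 530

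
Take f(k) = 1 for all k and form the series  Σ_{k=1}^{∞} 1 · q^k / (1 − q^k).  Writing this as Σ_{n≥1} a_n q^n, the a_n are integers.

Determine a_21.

q^21  k|21↦f(k): 1:1 3:1 7:1 21:1  a_21=4

a_21 = 4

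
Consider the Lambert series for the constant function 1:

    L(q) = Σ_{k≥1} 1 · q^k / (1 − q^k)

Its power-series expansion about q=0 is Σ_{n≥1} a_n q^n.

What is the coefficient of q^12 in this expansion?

a_12 = 6

d|12:{1,2,3,4,6,12}  Σf=1+1+1+1+1+1=6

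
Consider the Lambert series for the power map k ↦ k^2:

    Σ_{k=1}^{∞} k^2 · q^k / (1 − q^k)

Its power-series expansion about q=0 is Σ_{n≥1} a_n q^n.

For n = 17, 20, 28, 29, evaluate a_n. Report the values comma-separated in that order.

290, 546, 1050, 842

d|17:{1,17}  Σf=1+289=290
[q^20] f(20)=400,f(10)=100,f(5)=25,f(4)=16,f(2)=4,f(1)=1 ⇒ 546
q^28  k|28↦f(k): 1:1 2:4 4:16 7:49 14:196 28:784  a_28=1050
[q^29] f(1)=1,f(29)=841 ⇒ 842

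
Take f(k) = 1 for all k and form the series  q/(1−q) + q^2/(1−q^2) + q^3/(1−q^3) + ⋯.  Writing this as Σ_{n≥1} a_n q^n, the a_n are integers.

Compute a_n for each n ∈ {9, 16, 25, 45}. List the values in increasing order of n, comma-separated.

[q^9] f(9)=1,f(3)=1,f(1)=1 ⇒ 3
n=16: 1·16 2·8 4·4 8·2 16·1  f→[1+1+1+1+1]=5
[q^25] f(1)=1,f(5)=1,f(25)=1 ⇒ 3
[q^45] f(45)=1,f(15)=1,f(9)=1,f(5)=1,f(3)=1,f(1)=1 ⇒ 6

3, 5, 3, 6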